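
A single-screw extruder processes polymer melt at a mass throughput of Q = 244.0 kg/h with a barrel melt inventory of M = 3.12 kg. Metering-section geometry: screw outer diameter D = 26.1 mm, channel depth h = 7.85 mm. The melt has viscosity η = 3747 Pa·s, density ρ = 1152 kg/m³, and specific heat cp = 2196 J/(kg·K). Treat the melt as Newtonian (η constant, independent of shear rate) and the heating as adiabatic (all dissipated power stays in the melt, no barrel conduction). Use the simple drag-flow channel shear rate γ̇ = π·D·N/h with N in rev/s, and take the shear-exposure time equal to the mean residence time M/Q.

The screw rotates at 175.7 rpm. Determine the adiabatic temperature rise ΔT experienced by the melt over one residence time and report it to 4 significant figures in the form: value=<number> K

Throughput in SI: Q_s = 244.0 kg/h ÷ 3600 s/h = 0.0677778 kg/s
t_res = M / Q_s = 3.12 / 0.0677778 = 46.0328 s
D = 26.1 mm = 0.0261 m;  h = 7.85 mm = 0.00785 m;  N = 175.7 rpm / 60 = 2.92833 rev/s
γ̇ = π D N / h = (π)(0.0261)(2.92833) / 0.00785 = 30.5873 s⁻¹
Adiabatic rise: ΔT = η γ̇² t_res / (ρ cp) = 3747·(30.5873)²·46.0328 / (1152·2196) = 63.7894 K

value=63.79 K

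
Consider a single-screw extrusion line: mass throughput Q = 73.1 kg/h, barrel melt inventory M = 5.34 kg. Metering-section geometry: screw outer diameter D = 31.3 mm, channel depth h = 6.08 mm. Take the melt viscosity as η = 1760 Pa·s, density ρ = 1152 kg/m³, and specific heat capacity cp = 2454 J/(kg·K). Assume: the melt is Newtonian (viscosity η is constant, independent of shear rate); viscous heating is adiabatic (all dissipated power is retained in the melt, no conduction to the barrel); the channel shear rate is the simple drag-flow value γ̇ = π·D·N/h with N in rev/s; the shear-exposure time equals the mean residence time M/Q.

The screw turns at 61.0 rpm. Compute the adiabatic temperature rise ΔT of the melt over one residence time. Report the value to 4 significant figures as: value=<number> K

Q_s = Q / 3600 = 73.1 / 3600 = 0.0203056 kg/s
t_res = M / Q_s = 5.34 ÷ 0.0203056 = 262.982 s
Convert to SI: D = 0.0313 m, h = 0.00608 m, N = 61.0/60 = 1.01667 rev/s
γ̇ = π·D·N / h = π · 0.0313 · 1.01667 / 0.00608 = 16.4426 s⁻¹
ΔT = η·γ̇²·t_res / (ρ·cp) = 1760 · (16.4426)² · 262.982 / (1152 · 2454) = 44.264 K

value=44.26 K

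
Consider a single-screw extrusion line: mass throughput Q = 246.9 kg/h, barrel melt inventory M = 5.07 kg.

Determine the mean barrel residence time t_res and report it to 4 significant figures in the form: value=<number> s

Throughput in SI: Q_s = 246.9 kg/h ÷ 3600 s/h = 0.0685833 kg/s
t_res = M / Q_s = 5.07 ÷ 0.0685833 = 73.9247 s

value=73.92 s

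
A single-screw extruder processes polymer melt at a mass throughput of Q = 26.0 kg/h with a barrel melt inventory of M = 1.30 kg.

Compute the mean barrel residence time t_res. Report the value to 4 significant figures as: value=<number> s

Q_s = Q / 3600 = 26.0 / 3600 = 0.00722222 kg/s
Mean residence time: t_res = M/Q_s = 1.30 kg / 0.00722222 kg/s = 180 s

value=180.0 s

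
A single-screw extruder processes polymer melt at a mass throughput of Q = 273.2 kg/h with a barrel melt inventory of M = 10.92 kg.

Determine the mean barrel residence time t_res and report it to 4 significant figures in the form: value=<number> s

value=143.9 s

Q_s = Q / 3600 = 273.2 / 3600 = 0.0758889 kg/s
Mean residence time: t_res = M/Q_s = 10.92 kg / 0.0758889 kg/s = 143.895 s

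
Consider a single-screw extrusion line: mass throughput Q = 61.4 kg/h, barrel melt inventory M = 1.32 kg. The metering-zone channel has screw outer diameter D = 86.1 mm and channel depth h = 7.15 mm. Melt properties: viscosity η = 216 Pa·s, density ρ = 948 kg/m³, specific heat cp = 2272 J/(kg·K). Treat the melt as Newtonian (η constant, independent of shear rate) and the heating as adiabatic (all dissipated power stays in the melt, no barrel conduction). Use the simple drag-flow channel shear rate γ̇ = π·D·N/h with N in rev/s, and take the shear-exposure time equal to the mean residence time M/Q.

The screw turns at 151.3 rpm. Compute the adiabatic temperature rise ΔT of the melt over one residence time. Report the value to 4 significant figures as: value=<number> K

value=70.63 K

Q_s = Q / 3600 = 61.4 / 3600 = 0.0170556 kg/s
Mean residence time: t_res = M/Q_s = 1.32 kg / 0.0170556 kg/s = 77.3941 s
D = 86.1 mm = 0.0861 m;  h = 7.15 mm = 0.00715 m;  N = 151.3 rpm / 60 = 2.52167 rev/s
γ̇ = π D N / h = (π)(0.0861)(2.52167) / 0.00715 = 95.397 s⁻¹
ΔT = η·γ̇²·t_res / (ρ·cp) = 216 · (95.397)² · 77.3941 / (948 · 2272) = 70.6341 K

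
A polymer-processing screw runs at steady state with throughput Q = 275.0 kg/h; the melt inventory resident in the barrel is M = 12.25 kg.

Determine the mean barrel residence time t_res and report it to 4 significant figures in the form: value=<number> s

value=160.4 s

Q_s = Q / 3600 = 275.0 / 3600 = 0.0763889 kg/s
t_res = M / Q_s = 12.25 ÷ 0.0763889 = 160.364 s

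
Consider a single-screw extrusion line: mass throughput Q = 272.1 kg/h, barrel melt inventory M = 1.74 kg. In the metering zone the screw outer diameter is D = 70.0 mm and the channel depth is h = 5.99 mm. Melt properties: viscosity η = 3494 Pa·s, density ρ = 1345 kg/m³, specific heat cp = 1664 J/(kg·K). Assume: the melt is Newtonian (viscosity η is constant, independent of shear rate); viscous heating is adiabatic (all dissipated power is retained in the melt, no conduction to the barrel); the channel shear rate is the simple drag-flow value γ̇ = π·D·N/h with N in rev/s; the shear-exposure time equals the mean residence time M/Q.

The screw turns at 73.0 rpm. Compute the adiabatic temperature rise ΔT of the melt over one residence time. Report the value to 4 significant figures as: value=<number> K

value=71.71 K

Q_s = Q / 3600 = 272.1 / 3600 = 0.0755833 kg/s
t_res = M / Q_s = 1.74 ÷ 0.0755833 = 23.0209 s
D = 70.0 mm = 0.07 m;  h = 5.99 mm = 0.00599 m;  N = 73.0 rpm / 60 = 1.21667 rev/s
Shear rate: γ̇ = πDN/h = π·0.07·1.21667/0.00599 = 44.6676 s⁻¹
ΔT = η·γ̇²·t_res/(ρ·cp) = [3494 × 44.6676² × 23.0209] / [1345 × 1664] = 71.7061 K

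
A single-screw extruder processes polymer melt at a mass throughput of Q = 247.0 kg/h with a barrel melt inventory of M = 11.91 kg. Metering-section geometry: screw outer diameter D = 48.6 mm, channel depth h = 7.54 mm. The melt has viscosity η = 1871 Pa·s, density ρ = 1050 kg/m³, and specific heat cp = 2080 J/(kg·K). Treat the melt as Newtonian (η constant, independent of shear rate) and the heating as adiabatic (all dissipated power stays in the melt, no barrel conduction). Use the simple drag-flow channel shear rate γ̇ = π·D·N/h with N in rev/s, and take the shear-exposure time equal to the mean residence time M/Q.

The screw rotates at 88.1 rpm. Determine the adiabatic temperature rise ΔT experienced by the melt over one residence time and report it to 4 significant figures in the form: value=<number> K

Q_s = Q / 3600 = 247.0 / 3600 = 0.0686111 kg/s
t_res = M / Q_s = 11.91 / 0.0686111 = 173.587 s
Convert to SI: D = 0.0486 m, h = 0.00754 m, N = 88.1/60 = 1.46833 rev/s
γ̇ = π D N / h = (π)(0.0486)(1.46833) / 0.00754 = 29.733 s⁻¹
Adiabatic rise: ΔT = η γ̇² t_res / (ρ cp) = 1871·(29.733)²·173.587 / (1050·2080) = 131.467 K

value=131.5 K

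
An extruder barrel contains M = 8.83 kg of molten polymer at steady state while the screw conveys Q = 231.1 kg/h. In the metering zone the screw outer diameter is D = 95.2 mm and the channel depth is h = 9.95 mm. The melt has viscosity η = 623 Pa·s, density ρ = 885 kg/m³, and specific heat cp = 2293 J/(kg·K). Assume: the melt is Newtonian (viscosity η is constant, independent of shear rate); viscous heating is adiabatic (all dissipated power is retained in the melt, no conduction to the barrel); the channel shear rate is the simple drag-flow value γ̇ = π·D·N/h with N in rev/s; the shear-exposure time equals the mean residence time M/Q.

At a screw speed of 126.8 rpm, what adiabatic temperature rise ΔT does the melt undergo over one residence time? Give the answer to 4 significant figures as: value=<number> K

Q_s = Q / 3600 = 231.1 / 3600 = 0.0641944 kg/s
t_res = M / Q_s = 8.83 ÷ 0.0641944 = 137.551 s
Convert to SI: D = 0.0952 m, h = 0.00995 m, N = 126.8/60 = 2.11333 rev/s
Shear rate: γ̇ = πDN/h = π·0.0952·2.11333/0.00995 = 63.5231 s⁻¹
Adiabatic rise: ΔT = η γ̇² t_res / (ρ cp) = 623·(63.5231)²·137.551 / (885·2293) = 170.399 K

value=170.4 K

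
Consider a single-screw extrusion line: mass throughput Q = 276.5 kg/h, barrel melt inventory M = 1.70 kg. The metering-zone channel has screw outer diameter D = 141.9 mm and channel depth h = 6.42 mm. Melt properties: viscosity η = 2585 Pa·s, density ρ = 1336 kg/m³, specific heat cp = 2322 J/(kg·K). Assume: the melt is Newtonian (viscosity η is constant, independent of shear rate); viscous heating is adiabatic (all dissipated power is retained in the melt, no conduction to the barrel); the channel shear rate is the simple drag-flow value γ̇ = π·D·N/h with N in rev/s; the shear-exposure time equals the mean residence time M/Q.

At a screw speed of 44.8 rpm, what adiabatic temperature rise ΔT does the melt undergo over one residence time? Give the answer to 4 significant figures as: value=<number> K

Throughput in SI: Q_s = 276.5 kg/h ÷ 3600 s/h = 0.0768056 kg/s
t_res = M / Q_s = 1.70 / 0.0768056 = 22.1338 s
D = 141.9 mm = 0.1419 m;  h = 6.42 mm = 0.00642 m;  N = 44.8 rpm / 60 = 0.746667 rev/s
γ̇ = π D N / h = (π)(0.1419)(0.746667) / 0.00642 = 51.847 s⁻¹
Adiabatic rise: ΔT = η γ̇² t_res / (ρ cp) = 2585·(51.847)²·22.1338 / (1336·2322) = 49.5788 K

value=49.58 K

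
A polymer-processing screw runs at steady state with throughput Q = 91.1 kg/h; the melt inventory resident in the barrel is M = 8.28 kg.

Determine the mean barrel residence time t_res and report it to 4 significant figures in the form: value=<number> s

value=327.2 s

Throughput in SI: Q_s = 91.1 kg/h ÷ 3600 s/h = 0.0253056 kg/s
Mean residence time: t_res = M/Q_s = 8.28 kg / 0.0253056 kg/s = 327.201 s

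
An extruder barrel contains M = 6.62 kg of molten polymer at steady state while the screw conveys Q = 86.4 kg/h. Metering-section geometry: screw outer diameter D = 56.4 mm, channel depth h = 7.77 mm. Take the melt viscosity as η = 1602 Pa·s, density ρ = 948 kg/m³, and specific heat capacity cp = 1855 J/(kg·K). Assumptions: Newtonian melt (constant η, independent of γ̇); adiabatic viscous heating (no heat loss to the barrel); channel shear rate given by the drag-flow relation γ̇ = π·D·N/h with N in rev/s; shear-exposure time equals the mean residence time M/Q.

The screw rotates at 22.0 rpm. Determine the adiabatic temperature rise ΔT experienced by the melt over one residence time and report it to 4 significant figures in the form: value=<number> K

Convert throughput: Q = 86.4 kg/h = 86.4/3600 = 0.024 kg/s
Mean residence time: t_res = M/Q_s = 6.62 kg / 0.024 kg/s = 275.833 s
Geometry in metres: D = 56.4 mm → 0.0564 m, h = 7.77 mm → 0.00777 m; screw speed N = 22.0 rpm = 0.366667 rev/s
Shear rate: γ̇ = πDN/h = π·0.0564·0.366667/0.00777 = 8.36141 s⁻¹
ΔT = η·γ̇²·t_res / (ρ·cp) = 1602 · (8.36141)² · 275.833 / (948 · 1855) = 17.5677 K

value=17.57 K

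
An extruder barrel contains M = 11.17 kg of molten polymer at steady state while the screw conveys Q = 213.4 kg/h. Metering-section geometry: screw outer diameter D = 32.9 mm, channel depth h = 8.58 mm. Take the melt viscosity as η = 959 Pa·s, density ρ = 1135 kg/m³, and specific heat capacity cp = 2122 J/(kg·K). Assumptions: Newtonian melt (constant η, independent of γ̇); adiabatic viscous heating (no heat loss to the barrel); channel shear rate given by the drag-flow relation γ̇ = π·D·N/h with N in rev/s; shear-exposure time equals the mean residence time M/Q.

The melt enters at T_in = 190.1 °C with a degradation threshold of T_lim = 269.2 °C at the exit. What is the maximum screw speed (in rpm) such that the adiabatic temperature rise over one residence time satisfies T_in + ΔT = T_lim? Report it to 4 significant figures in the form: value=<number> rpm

Q_s = Q / 3600 = 213.4 / 3600 = 0.0592778 kg/s
Mean residence time: t_res = M/Q_s = 11.17 kg / 0.0592778 kg/s = 188.435 s
Geometry in SI: D = 32.9 mm → 0.0329 m, h = 8.58 mm → 0.00858 m
ΔT_a = T_lim − T_in = 269.2 − 190.1 = 79.1 K
γ̇_max² = ΔT_a·ρ·cp/(η·t_res) = 79.1·1135·2122/(959·188.435) = 1054.24 s⁻²
γ̇_max = √1054.24 = 32.469 s⁻¹
N_max = γ̇_max·h / (π·D) = 32.469 · 0.00858 / (π · 0.0329) = 2.69532 rev/s = 161.719 rpm

value=161.7 rpm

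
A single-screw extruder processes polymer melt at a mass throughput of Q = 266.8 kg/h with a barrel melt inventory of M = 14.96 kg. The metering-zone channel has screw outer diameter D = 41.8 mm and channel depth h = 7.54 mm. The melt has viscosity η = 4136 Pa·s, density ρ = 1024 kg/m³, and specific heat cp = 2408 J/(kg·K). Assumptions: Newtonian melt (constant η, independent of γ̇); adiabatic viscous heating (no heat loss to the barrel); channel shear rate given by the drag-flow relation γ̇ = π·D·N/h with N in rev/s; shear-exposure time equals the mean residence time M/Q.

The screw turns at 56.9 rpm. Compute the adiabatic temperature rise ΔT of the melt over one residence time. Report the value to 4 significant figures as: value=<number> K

Throughput in SI: Q_s = 266.8 kg/h ÷ 3600 s/h = 0.0741111 kg/s
t_res = M / Q_s = 14.96 ÷ 0.0741111 = 201.859 s
Convert to SI: D = 0.0418 m, h = 0.00754 m, N = 56.9/60 = 0.948333 rev/s
Shear rate: γ̇ = πDN/h = π·0.0418·0.948333/0.00754 = 16.5164 s⁻¹
ΔT = η·γ̇²·t_res / (ρ·cp) = 4136 · (16.5164)² · 201.859 / (1024 · 2408) = 92.3643 K

value=92.36 K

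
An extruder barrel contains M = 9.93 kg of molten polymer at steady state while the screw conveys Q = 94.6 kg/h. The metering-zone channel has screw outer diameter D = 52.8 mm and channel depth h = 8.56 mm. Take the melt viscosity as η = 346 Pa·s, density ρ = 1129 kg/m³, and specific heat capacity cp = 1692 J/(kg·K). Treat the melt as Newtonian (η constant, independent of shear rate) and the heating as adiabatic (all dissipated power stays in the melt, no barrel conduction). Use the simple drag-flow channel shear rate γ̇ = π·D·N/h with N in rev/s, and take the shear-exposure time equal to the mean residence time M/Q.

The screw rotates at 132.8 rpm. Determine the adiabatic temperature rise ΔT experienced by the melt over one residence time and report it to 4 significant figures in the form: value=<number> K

Throughput in SI: Q_s = 94.6 kg/h ÷ 3600 s/h = 0.0262778 kg/s
t_res = M / Q_s = 9.93 ÷ 0.0262778 = 377.886 s
Geometry in metres: D = 52.8 mm → 0.0528 m, h = 8.56 mm → 0.00856 m; screw speed N = 132.8 rpm = 2.21333 rev/s
Shear rate: γ̇ = πDN/h = π·0.0528·2.21333/0.00856 = 42.8901 s⁻¹
ΔT = η·γ̇²·t_res/(ρ·cp) = [346 × 42.8901² × 377.886] / [1129 × 1692] = 125.909 K

value=125.9 K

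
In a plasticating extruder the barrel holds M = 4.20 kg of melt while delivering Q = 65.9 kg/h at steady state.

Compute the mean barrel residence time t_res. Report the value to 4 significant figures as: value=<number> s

value=229.4 s

Throughput in SI: Q_s = 65.9 kg/h ÷ 3600 s/h = 0.0183056 kg/s
Mean residence time: t_res = M/Q_s = 4.20 kg / 0.0183056 kg/s = 229.439 s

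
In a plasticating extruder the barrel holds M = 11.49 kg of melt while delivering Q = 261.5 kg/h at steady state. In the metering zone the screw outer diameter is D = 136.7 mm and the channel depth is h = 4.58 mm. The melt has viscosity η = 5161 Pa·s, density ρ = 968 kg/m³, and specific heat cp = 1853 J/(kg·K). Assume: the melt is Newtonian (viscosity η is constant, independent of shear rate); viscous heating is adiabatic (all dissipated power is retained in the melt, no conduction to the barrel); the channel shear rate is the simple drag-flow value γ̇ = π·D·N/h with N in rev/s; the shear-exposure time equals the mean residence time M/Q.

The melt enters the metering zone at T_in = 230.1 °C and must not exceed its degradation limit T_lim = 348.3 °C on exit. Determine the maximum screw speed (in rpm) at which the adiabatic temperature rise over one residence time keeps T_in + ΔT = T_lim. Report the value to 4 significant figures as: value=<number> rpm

value=10.31 rpm

Throughput in SI: Q_s = 261.5 kg/h ÷ 3600 s/h = 0.0726389 kg/s
t_res = M / Q_s = 11.49 ÷ 0.0726389 = 158.18 s
Convert to metres: D = 0.1367 m, h = 0.00458 m
ΔT_a = T_lim − T_in = 348.3 − 230.1 = 118.2 K
γ̇_max² = ΔT_a·ρ·cp/(η·t_res) = 118.2·968·1853/(5161·158.18) = 259.707 s⁻²
γ̇_max = √259.707 = 16.1154 s⁻¹
Solve γ̇ = πDN/h for N: N_max = γ̇_max·h/(π·D) = 16.1154 × 0.00458 / (π × 0.1367) = 0.171866 rev/s = 10.3119 rpm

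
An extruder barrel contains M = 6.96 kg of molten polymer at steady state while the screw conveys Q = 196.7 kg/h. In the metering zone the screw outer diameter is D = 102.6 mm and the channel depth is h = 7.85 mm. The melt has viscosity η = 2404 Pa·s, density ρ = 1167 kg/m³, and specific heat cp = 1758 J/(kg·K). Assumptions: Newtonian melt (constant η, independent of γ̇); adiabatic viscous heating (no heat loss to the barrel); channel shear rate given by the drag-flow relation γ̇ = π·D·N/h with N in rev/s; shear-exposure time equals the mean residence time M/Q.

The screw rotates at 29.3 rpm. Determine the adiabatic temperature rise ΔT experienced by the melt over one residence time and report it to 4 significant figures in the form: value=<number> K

Q_s = Q / 3600 = 196.7 / 3600 = 0.0546389 kg/s
t_res = M / Q_s = 6.96 ÷ 0.0546389 = 127.382 s
Convert to SI: D = 0.1026 m, h = 0.00785 m, N = 29.3/60 = 0.488333 rev/s
Shear rate: γ̇ = πDN/h = π·0.1026·0.488333/0.00785 = 20.0514 s⁻¹
ΔT = η·γ̇²·t_res / (ρ·cp) = 2404 · (20.0514)² · 127.382 / (1167 · 1758) = 60.0123 K

value=60.01 K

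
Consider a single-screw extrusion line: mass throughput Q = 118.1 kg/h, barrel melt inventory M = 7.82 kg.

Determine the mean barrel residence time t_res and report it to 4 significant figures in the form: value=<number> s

value=238.4 s

Convert throughput: Q = 118.1 kg/h = 118.1/3600 = 0.0328056 kg/s
t_res = M / Q_s = 7.82 ÷ 0.0328056 = 238.374 s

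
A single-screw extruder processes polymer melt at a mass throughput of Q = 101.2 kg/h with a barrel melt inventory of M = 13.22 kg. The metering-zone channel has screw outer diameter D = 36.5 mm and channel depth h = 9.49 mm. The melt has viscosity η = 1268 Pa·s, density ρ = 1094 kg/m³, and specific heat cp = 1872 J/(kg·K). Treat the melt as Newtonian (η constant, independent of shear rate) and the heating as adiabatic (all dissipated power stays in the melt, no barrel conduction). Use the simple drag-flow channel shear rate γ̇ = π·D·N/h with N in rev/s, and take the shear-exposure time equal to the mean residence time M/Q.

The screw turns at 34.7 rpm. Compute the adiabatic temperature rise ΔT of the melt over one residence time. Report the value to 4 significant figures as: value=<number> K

Convert throughput: Q = 101.2 kg/h = 101.2/3600 = 0.0281111 kg/s
Mean residence time: t_res = M/Q_s = 13.22 kg / 0.0281111 kg/s = 470.277 s
Geometry in metres: D = 36.5 mm → 0.0365 m, h = 9.49 mm → 0.00949 m; screw speed N = 34.7 rpm = 0.578333 rev/s
γ̇ = π D N / h = (π)(0.0365)(0.578333) / 0.00949 = 6.98803 s⁻¹
Adiabatic rise: ΔT = η γ̇² t_res / (ρ cp) = 1268·(6.98803)²·470.277 / (1094·1872) = 14.2187 K

value=14.22 K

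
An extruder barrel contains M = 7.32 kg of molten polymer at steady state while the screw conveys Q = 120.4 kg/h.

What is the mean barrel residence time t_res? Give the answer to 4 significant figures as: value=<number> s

value=218.9 s

Q_s = Q / 3600 = 120.4 / 3600 = 0.0334444 kg/s
t_res = M / Q_s = 7.32 ÷ 0.0334444 = 218.87 s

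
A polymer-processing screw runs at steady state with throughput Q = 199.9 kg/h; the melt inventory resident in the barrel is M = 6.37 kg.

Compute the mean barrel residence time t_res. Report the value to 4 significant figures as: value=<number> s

value=114.7 s

Convert throughput: Q = 199.9 kg/h = 199.9/3600 = 0.0555278 kg/s
Mean residence time: t_res = M/Q_s = 6.37 kg / 0.0555278 kg/s = 114.717 s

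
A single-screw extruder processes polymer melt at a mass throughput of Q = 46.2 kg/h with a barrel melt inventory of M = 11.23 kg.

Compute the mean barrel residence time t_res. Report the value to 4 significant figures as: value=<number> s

value=875.1 s

Throughput in SI: Q_s = 46.2 kg/h ÷ 3600 s/h = 0.0128333 kg/s
Mean residence time: t_res = M/Q_s = 11.23 kg / 0.0128333 kg/s = 875.065 s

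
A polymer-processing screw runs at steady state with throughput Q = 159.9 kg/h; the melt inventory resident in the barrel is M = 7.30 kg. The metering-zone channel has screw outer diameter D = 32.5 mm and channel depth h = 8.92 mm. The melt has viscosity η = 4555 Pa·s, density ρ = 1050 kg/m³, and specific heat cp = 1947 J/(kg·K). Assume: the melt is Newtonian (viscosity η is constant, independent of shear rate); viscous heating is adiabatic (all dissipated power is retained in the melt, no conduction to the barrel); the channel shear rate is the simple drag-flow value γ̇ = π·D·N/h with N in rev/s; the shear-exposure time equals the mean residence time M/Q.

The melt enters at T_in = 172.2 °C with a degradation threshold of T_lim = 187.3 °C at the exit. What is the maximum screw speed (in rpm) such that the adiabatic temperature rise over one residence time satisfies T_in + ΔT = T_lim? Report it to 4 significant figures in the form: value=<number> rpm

value=33.66 rpm

Q_s = Q / 3600 = 159.9 / 3600 = 0.0444167 kg/s
Mean residence time: t_res = M/Q_s = 7.30 kg / 0.0444167 kg/s = 164.353 s
Convert to metres: D = 0.0325 m, h = 0.00892 m
ΔT_a = T_lim − T_in = 187.3 − 172.2 = 15.1 K
γ̇_max² = ΔT_a·ρ·cp / (η·t_res) = [15.1 × 1050 × 1947] / [4555 × 164.353] = 41.2351 s⁻²
γ̇_max = √41.2351 = 6.42146 s⁻¹
N_max = γ̇_max h / (πD) = 6.42146·0.00892/(π·0.0325) = 0.561003 rev/s → ×60 = 33.6602 rpm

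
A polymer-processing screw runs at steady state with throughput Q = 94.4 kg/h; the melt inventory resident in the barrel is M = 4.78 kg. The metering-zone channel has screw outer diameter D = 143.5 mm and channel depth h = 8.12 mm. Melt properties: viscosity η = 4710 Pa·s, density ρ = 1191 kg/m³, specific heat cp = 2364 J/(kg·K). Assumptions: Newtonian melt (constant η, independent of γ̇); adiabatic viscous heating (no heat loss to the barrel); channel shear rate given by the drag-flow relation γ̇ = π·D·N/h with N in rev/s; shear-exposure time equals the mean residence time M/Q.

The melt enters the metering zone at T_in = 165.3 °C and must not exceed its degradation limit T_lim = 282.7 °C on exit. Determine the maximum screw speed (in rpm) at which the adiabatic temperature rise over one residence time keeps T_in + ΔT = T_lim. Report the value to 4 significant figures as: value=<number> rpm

Convert throughput: Q = 94.4 kg/h = 94.4/3600 = 0.0262222 kg/s
t_res = M / Q_s = 4.78 ÷ 0.0262222 = 182.288 s
Convert to metres: D = 0.1435 m, h = 0.00812 m
ΔT_a = T_lim − T_in = 282.7 °C − 165.3 °C = 117.4 K
γ̇_max² = ΔT_a·ρ·cp/(η·t_res) = 117.4·1191·2364/(4710·182.288) = 384.989 s⁻²
Take the square root: γ̇_max = √(384.989) = 19.6211 s⁻¹
Solve γ̇ = πDN/h for N: N_max = γ̇_max·h/(π·D) = 19.6211 × 0.00812 / (π × 0.1435) = 0.35341 rev/s = 21.2046 rpm

value=21.20 rpm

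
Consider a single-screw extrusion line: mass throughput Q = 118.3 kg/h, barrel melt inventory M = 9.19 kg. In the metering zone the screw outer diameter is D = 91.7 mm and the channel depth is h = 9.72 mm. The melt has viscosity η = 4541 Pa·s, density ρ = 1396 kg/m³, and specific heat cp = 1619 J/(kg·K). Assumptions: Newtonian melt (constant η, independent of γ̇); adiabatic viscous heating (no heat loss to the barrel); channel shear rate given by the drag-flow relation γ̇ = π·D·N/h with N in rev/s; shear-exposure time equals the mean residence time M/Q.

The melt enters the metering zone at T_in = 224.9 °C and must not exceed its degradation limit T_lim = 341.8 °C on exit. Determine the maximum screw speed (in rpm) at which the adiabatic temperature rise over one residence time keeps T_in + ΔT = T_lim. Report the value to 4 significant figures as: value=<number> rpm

Throughput in SI: Q_s = 118.3 kg/h ÷ 3600 s/h = 0.0328611 kg/s
Mean residence time: t_res = M/Q_s = 9.19 kg / 0.0328611 kg/s = 279.662 s
Geometry in SI: D = 91.7 mm → 0.0917 m, h = 9.72 mm → 0.00972 m
ΔT_a = T_lim − T_in = 341.8 − 224.9 = 116.9 K
γ̇_max² = ΔT_a·ρ·cp / (η·t_res) = [116.9 × 1396 × 1619] / [4541 × 279.662] = 208.047 s⁻²
Take the square root: γ̇_max = √(208.047) = 14.4238 s⁻¹
Solve γ̇ = πDN/h for N: N_max = γ̇_max·h/(π·D) = 14.4238 × 0.00972 / (π × 0.0917) = 0.486663 rev/s = 29.1998 rpm

value=29.20 rpm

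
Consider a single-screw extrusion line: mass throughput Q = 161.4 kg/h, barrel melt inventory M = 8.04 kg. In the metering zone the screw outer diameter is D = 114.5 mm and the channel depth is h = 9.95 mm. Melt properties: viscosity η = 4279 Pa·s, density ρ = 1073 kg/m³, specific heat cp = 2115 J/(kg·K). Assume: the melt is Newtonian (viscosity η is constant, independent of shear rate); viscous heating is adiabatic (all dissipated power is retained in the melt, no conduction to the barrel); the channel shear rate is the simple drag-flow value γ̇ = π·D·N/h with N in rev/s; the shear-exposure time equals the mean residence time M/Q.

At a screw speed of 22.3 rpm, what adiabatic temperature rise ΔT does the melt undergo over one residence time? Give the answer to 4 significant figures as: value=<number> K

value=61.05 K

Throughput in SI: Q_s = 161.4 kg/h ÷ 3600 s/h = 0.0448333 kg/s
t_res = M / Q_s = 8.04 / 0.0448333 = 179.331 s
Geometry in metres: D = 114.5 mm → 0.1145 m, h = 9.95 mm → 0.00995 m; screw speed N = 22.3 rpm = 0.371667 rev/s
γ̇ = π·D·N / h = π · 0.1145 · 0.371667 / 0.00995 = 13.4365 s⁻¹
Adiabatic rise: ΔT = η γ̇² t_res / (ρ cp) = 4279·(13.4365)²·179.331 / (1073·2115) = 61.0463 K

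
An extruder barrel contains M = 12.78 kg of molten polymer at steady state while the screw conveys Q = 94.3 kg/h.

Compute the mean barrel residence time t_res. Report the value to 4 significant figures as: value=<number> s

value=487.9 s

Q_s = Q / 3600 = 94.3 / 3600 = 0.0261944 kg/s
t_res = M / Q_s = 12.78 / 0.0261944 = 487.89 s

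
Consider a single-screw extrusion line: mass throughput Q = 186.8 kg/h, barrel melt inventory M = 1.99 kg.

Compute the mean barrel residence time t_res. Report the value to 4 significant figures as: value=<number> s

Convert throughput: Q = 186.8 kg/h = 186.8/3600 = 0.0518889 kg/s
t_res = M / Q_s = 1.99 ÷ 0.0518889 = 38.3512 s

value=38.35 s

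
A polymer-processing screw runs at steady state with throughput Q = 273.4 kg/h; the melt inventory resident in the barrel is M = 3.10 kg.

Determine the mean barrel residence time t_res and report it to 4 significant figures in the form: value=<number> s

value=40.82 s

Convert throughput: Q = 273.4 kg/h = 273.4/3600 = 0.0759444 kg/s
Mean residence time: t_res = M/Q_s = 3.10 kg / 0.0759444 kg/s = 40.8193 s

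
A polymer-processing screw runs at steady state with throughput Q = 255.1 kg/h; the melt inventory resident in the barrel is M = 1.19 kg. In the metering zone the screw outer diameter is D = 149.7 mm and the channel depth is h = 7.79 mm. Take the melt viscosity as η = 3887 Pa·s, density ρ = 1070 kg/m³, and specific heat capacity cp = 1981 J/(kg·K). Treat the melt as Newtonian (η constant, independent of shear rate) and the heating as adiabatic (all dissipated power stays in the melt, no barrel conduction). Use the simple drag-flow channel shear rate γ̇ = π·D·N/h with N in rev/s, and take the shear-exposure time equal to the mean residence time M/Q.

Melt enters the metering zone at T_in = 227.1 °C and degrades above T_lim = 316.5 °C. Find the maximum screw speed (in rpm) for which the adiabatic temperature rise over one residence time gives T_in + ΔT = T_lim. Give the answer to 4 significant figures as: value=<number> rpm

Q_s = Q / 3600 = 255.1 / 3600 = 0.0708611 kg/s
t_res = M / Q_s = 1.19 ÷ 0.0708611 = 16.7934 s
D = 149.7 mm = 0.1497 m;  h = 7.79 mm = 0.00779 m
ΔT_a = T_lim − T_in = 316.5 °C − 227.1 °C = 89.4 K
Invert ΔT = ηγ̇²t_res/(ρcp) for γ̇: γ̇_max² = ΔT_a ρ cp / (η t_res) = 89.4·1070·1981 / (3887·16.7934) = 2903.03 s⁻²
γ̇_max = sqrt(2903.03) = 53.8798 s⁻¹
N_max = γ̇_max h / (πD) = 53.8798·0.00779/(π·0.1497) = 0.892466 rev/s → ×60 = 53.548 rpm

value=53.55 rpm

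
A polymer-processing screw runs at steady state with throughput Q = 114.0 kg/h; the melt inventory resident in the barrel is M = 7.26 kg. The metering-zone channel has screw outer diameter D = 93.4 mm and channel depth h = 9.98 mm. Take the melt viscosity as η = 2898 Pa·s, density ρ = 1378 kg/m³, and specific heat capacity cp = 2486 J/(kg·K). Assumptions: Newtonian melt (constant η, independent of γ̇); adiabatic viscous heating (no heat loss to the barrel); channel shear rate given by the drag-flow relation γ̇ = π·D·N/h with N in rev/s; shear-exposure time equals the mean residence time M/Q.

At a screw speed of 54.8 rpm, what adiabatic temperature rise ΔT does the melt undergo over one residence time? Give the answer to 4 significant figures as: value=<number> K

value=139.9 K

Q_s = Q / 3600 = 114.0 / 3600 = 0.0316667 kg/s
Mean residence time: t_res = M/Q_s = 7.26 kg / 0.0316667 kg/s = 229.263 s
Convert to SI: D = 0.0934 m, h = 0.00998 m, N = 54.8/60 = 0.913333 rev/s
γ̇ = π D N / h = (π)(0.0934)(0.913333) / 0.00998 = 26.8532 s⁻¹
Adiabatic rise: ΔT = η γ̇² t_res / (ρ cp) = 2898·(26.8532)²·229.263 / (1378·2486) = 139.854 K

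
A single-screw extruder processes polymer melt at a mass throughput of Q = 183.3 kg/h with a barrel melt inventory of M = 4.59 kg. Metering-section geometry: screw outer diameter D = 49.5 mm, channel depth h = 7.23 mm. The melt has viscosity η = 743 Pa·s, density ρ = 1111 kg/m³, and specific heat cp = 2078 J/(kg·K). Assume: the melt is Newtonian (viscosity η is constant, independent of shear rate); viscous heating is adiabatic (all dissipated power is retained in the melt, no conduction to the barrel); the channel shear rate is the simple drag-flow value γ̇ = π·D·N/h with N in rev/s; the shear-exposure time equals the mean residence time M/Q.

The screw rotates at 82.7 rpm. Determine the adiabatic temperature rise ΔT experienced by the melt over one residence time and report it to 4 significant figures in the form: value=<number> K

Q_s = Q / 3600 = 183.3 / 3600 = 0.0509167 kg/s
t_res = M / Q_s = 4.59 / 0.0509167 = 90.1473 s
Convert to SI: D = 0.0495 m, h = 0.00723 m, N = 82.7/60 = 1.37833 rev/s
γ̇ = π D N / h = (π)(0.0495)(1.37833) / 0.00723 = 29.6463 s⁻¹
ΔT = η·γ̇²·t_res / (ρ·cp) = 743 · (29.6463)² · 90.1473 / (1111 · 2078) = 25.499 K

value=25.50 K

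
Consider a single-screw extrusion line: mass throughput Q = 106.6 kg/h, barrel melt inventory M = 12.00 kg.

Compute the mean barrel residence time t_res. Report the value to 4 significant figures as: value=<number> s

value=405.3 s

Convert throughput: Q = 106.6 kg/h = 106.6/3600 = 0.0296111 kg/s
Mean residence time: t_res = M/Q_s = 12.00 kg / 0.0296111 kg/s = 405.253 s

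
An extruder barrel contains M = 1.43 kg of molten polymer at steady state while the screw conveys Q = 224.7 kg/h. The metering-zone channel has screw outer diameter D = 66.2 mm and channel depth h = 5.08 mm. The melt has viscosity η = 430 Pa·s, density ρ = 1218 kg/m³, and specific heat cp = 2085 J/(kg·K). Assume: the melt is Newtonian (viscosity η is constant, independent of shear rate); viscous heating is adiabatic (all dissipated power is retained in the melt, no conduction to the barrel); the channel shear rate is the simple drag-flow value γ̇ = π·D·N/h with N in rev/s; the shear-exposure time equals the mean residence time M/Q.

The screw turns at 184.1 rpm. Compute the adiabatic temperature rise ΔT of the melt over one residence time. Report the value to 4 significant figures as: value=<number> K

value=61.21 K

Convert throughput: Q = 224.7 kg/h = 224.7/3600 = 0.0624167 kg/s
t_res = M / Q_s = 1.43 / 0.0624167 = 22.9105 s
D = 66.2 mm = 0.0662 m;  h = 5.08 mm = 0.00508 m;  N = 184.1 rpm / 60 = 3.06833 rev/s
Shear rate: γ̇ = πDN/h = π·0.0662·3.06833/0.00508 = 125.616 s⁻¹
Adiabatic rise: ΔT = η γ̇² t_res / (ρ cp) = 430·(125.616)²·22.9105 / (1218·2085) = 61.213 K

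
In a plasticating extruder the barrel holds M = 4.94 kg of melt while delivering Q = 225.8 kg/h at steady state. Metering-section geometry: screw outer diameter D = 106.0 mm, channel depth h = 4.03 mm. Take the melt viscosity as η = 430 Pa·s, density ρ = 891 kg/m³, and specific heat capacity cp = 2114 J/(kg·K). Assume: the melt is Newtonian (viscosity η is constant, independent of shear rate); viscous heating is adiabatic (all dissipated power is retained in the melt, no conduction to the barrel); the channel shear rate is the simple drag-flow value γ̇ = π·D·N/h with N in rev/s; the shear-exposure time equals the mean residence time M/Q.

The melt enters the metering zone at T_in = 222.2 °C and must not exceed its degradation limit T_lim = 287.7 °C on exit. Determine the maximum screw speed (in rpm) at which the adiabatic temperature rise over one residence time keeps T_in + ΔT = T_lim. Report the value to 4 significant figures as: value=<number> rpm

Convert throughput: Q = 225.8 kg/h = 225.8/3600 = 0.0627222 kg/s
t_res = M / Q_s = 4.94 ÷ 0.0627222 = 78.76 s
D = 106.0 mm = 0.106 m;  h = 4.03 mm = 0.00403 m
Allowable rise: ΔT_a = T_lim − T_in = 287.7 − 222.2 = 65.5 K
Invert ΔT = ηγ̇²t_res/(ρcp) for γ̇: γ̇_max² = ΔT_a ρ cp / (η t_res) = 65.5·891·2114 / (430·78.76) = 3642.92 s⁻²
γ̇_max = √3642.92 = 60.3566 s⁻¹
N_max = γ̇_max·h / (π·D) = 60.3566 · 0.00403 / (π · 0.106) = 0.730423 rev/s = 43.8254 rpm

value=43.83 rpm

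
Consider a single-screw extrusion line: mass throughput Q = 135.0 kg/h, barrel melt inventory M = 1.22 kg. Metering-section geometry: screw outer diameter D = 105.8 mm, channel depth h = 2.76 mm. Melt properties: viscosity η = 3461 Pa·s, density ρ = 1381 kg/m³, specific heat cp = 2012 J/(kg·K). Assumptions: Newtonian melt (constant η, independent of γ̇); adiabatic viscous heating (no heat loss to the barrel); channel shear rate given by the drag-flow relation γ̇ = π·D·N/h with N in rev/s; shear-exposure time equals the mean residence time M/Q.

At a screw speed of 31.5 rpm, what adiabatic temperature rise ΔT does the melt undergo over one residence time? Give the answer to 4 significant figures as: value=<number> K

Throughput in SI: Q_s = 135.0 kg/h ÷ 3600 s/h = 0.0375 kg/s
Mean residence time: t_res = M/Q_s = 1.22 kg / 0.0375 kg/s = 32.5333 s
D = 105.8 mm = 0.1058 m;  h = 2.76 mm = 0.00276 m;  N = 31.5 rpm / 60 = 0.525 rev/s
γ̇ = π·D·N / h = π · 0.1058 · 0.525 / 0.00276 = 63.2246 s⁻¹
Adiabatic rise: ΔT = η γ̇² t_res / (ρ cp) = 3461·(63.2246)²·32.5333 / (1381·2012) = 161.987 K

value=162.0 K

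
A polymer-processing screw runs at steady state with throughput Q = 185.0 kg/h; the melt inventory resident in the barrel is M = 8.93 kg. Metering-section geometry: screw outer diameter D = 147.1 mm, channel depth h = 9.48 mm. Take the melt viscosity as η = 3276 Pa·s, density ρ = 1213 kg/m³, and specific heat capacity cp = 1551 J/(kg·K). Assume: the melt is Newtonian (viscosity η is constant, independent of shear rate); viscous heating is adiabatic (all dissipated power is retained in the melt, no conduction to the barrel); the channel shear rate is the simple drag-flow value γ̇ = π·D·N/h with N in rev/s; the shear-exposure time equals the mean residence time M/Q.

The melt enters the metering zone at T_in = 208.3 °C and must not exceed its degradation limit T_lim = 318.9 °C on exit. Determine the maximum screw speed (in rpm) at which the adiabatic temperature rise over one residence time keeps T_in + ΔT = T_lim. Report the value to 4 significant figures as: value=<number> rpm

value=23.53 rpm

Throughput in SI: Q_s = 185.0 kg/h ÷ 3600 s/h = 0.0513889 kg/s
t_res = M / Q_s = 8.93 ÷ 0.0513889 = 173.773 s
D = 147.1 mm = 0.1471 m;  h = 9.48 mm = 0.00948 m
Allowable rise: ΔT_a = T_lim − T_in = 318.9 − 208.3 = 110.6 K
γ̇_max² = ΔT_a·ρ·cp / (η·t_res) = [110.6 × 1213 × 1551] / [3276 × 173.773] = 365.512 s⁻²
γ̇_max = √365.512 = 19.1184 s⁻¹
N_max = γ̇_max·h / (π·D) = 19.1184 · 0.00948 / (π · 0.1471) = 0.39219 rev/s = 23.5314 rpm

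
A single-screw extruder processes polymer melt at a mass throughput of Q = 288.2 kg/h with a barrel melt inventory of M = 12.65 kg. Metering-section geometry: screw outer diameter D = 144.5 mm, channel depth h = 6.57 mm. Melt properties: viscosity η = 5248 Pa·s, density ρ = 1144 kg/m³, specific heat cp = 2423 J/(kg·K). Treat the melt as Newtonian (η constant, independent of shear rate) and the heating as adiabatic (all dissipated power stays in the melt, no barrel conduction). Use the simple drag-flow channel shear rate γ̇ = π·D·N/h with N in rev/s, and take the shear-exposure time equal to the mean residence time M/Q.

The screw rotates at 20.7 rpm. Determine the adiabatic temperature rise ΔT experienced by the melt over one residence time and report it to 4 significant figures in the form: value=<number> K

Convert throughput: Q = 288.2 kg/h = 288.2/3600 = 0.0800556 kg/s
Mean residence time: t_res = M/Q_s = 12.65 kg / 0.0800556 kg/s = 158.015 s
Geometry in metres: D = 144.5 mm → 0.1445 m, h = 6.57 mm → 0.00657 m; screw speed N = 20.7 rpm = 0.345 rev/s
γ̇ = π D N / h = (π)(0.1445)(0.345) / 0.00657 = 23.8381 s⁻¹
ΔT = η·γ̇²·t_res / (ρ·cp) = 5248 · (23.8381)² · 158.015 / (1144 · 2423) = 170.003 K

value=170.0 K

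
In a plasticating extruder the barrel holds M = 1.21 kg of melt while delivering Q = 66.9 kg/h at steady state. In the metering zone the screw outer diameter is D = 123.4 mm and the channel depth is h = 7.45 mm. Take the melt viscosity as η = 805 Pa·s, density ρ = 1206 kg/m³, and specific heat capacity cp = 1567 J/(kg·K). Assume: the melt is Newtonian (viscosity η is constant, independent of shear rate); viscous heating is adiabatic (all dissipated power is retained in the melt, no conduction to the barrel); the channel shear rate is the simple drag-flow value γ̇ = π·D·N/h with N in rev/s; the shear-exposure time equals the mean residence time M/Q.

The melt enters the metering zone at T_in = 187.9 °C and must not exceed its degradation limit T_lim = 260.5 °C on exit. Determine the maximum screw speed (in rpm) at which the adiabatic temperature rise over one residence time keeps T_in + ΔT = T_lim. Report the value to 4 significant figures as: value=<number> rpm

Convert throughput: Q = 66.9 kg/h = 66.9/3600 = 0.0185833 kg/s
t_res = M / Q_s = 1.21 / 0.0185833 = 65.1121 s
Geometry in SI: D = 123.4 mm → 0.1234 m, h = 7.45 mm → 0.00745 m
ΔT_a = T_lim − T_in = 260.5 − 187.9 = 72.6 K
γ̇_max² = ΔT_a·ρ·cp / (η·t_res) = [72.6 × 1206 × 1567] / [805 × 65.1121] = 2617.55 s⁻²
γ̇_max = √2617.55 = 51.162 s⁻¹
N_max = γ̇_max·h / (π·D) = 51.162 · 0.00745 / (π · 0.1234) = 0.983193 rev/s = 58.9916 rpm

value=58.99 rpm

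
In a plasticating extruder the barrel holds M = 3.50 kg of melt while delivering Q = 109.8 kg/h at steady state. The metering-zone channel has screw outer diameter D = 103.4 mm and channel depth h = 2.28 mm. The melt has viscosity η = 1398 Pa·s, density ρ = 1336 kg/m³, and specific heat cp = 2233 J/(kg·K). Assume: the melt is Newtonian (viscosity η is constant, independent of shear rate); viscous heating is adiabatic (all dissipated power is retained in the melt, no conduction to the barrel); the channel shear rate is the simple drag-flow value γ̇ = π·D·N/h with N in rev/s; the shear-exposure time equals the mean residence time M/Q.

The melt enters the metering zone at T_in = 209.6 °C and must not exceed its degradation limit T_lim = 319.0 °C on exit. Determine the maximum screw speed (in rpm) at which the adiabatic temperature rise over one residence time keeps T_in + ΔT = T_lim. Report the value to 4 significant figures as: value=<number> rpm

value=18.99 rpm

Convert throughput: Q = 109.8 kg/h = 109.8/3600 = 0.0305 kg/s
t_res = M / Q_s = 3.50 / 0.0305 = 114.754 s
Convert to metres: D = 0.1034 m, h = 0.00228 m
Allowable rise: ΔT_a = T_lim − T_in = 319.0 − 209.6 = 109.4 K
Invert ΔT = ηγ̇²t_res/(ρcp) for γ̇: γ̇_max² = ΔT_a ρ cp / (η t_res) = 109.4·1336·2233 / (1398·114.754) = 2034.4 s⁻²
Take the square root: γ̇_max = √(2034.4) = 45.1044 s⁻¹
N_max = γ̇_max h / (πD) = 45.1044·0.00228/(π·0.1034) = 0.31658 rev/s → ×60 = 18.9948 rpm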